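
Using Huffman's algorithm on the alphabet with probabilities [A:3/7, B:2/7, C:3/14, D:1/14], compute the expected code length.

Huffman tree construction:
Combine smallest probabilities repeatedly
Resulting codes:
  A: 0 (length 1)
  B: 10 (length 2)
  C: 111 (length 3)
  D: 110 (length 3)
Average length = Σ p(s) × length(s) = 1.8571 bits


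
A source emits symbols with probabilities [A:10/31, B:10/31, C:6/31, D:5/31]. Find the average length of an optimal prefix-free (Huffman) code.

Huffman tree construction:
Combine smallest probabilities repeatedly
Resulting codes:
  A: 10 (length 2)
  B: 11 (length 2)
  C: 01 (length 2)
  D: 00 (length 2)
Average length = Σ p(s) × length(s) = 2.0000 bits


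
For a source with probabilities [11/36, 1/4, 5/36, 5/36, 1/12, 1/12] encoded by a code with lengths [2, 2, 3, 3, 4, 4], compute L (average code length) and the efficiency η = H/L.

Average length L = Σ p_i × l_i = 2.6111 bits
Entropy H = 2.4113 bits
Efficiency η = H/L × 100% = 92.35%


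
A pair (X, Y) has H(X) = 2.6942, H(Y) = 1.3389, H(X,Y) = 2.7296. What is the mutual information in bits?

I(X;Y) = H(X) + H(Y) - H(X,Y)
I(X;Y) = 2.6942 + 1.3389 - 2.7296 = 1.3035 bits


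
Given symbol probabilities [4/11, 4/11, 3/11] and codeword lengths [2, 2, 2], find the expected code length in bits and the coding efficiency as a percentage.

Average length L = Σ p_i × l_i = 2.0000 bits
Entropy H = 1.5726 bits
Efficiency η = H/L × 100% = 78.63%


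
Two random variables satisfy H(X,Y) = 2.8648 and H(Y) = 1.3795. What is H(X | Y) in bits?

Chain rule: H(X,Y) = H(X|Y) + H(Y)
H(X|Y) = H(X,Y) - H(Y) = 2.8648 - 1.3795 = 1.4853 bits


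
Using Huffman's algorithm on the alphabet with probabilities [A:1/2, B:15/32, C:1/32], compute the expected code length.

Huffman tree construction:
Combine smallest probabilities repeatedly
Resulting codes:
  A: 0 (length 1)
  B: 11 (length 2)
  C: 10 (length 2)
Average length = Σ p(s) × length(s) = 1.5000 bits


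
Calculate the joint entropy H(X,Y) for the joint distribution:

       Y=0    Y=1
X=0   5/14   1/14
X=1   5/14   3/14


H(X,Y) = -Σ p(x,y) log₂ p(x,y)
  p(0,0)=5/14: -0.3571 × log₂(0.3571) = 0.5305
  p(0,1)=1/14: -0.0714 × log₂(0.0714) = 0.2720
  p(1,0)=5/14: -0.3571 × log₂(0.3571) = 0.5305
  p(1,1)=3/14: -0.2143 × log₂(0.2143) = 0.4762
H(X,Y) = 1.8092 bits


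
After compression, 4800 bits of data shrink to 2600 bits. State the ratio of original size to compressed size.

Compression ratio = Original / Compressed
= 4800 / 2600 = 1.85:1


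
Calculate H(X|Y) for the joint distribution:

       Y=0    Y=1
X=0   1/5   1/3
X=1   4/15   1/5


H(X|Y) = Σ_y p(y) H(X|Y=y)
  p(Y=0) = 7/15, H(X|Y=0) = 0.9852
  p(Y=1) = 8/15, H(X|Y=1) = 0.9544
H(X|Y) = 0.4667×0.9852 + 0.5333×0.9544 = 0.9688 bits


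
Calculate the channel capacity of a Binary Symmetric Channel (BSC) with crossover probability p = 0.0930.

For BSC with error probability p:
C = 1 - H(p) where H(p) is binary entropy
H(0.0930) = -0.0930 × log₂(0.0930) - 0.9070 × log₂(0.9070)
H(p) = 0.4464
C = 1 - 0.4464 = 0.5536 bits/use


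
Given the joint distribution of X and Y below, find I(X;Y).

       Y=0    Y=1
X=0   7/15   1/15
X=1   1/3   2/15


H(X) = 0.9968, H(Y) = 0.7219, H(X,Y) = 1.6895
I(X;Y) = H(X) + H(Y) - H(X,Y) = 0.0292 bits


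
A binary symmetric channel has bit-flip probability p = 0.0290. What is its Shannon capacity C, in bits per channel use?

For BSC with error probability p:
C = 1 - H(p) where H(p) is binary entropy
H(0.0290) = -0.0290 × log₂(0.0290) - 0.9710 × log₂(0.9710)
H(p) = 0.1894
C = 1 - 0.1894 = 0.8106 bits/use


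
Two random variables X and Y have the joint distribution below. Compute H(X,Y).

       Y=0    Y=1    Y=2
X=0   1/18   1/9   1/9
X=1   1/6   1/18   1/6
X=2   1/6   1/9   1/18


H(X,Y) = -Σ p(x,y) log₂ p(x,y)
  p(0,0)=1/18: -0.0556 × log₂(0.0556) = 0.2317
  p(0,1)=1/9: -0.1111 × log₂(0.1111) = 0.3522
  p(0,2)=1/9: -0.1111 × log₂(0.1111) = 0.3522
  p(1,0)=1/6: -0.1667 × log₂(0.1667) = 0.4308
  p(1,1)=1/18: -0.0556 × log₂(0.0556) = 0.2317
  p(1,2)=1/6: -0.1667 × log₂(0.1667) = 0.4308
  p(2,0)=1/6: -0.1667 × log₂(0.1667) = 0.4308
  p(2,1)=1/9: -0.1111 × log₂(0.1111) = 0.3522
  p(2,2)=1/18: -0.0556 × log₂(0.0556) = 0.2317
H(X,Y) = 3.0441 bits


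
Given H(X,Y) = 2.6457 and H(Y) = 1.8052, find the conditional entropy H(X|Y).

Chain rule: H(X,Y) = H(X|Y) + H(Y)
H(X|Y) = H(X,Y) - H(Y) = 2.6457 - 1.8052 = 0.8405 bits


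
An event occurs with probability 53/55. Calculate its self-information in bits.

Information content I(x) = -log₂(p(x))
I = -log₂(53/55) = -log₂(0.9636)
I = 0.0534 bits


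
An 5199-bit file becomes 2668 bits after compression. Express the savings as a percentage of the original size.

Space savings = (1 - Compressed/Original) × 100%
= (1 - 2668/5199) × 100%
= 48.68%


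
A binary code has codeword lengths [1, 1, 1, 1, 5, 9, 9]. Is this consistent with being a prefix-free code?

Kraft inequality: Σ 2^(-l_i) ≤ 1 for prefix-free code
Calculating: 2^(-1) + 2^(-1) + 2^(-1) + 2^(-1) + 2^(-5) + 2^(-9) + 2^(-9)
= 0.5 + 0.5 + 0.5 + 0.5 + 0.03125 + 0.001953125 + 0.001953125
= 2.0352
Since 2.0352 > 1, prefix-free code does not exist


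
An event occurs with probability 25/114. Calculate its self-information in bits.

Information content I(x) = -log₂(p(x))
I = -log₂(25/114) = -log₂(0.2193)
I = 2.1890 bits


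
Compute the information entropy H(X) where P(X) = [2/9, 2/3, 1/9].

H(X) = -Σ p(x) log₂ p(x)
  -2/9 × log₂(2/9) = 0.4822
  -2/3 × log₂(2/3) = 0.3900
  -1/9 × log₂(1/9) = 0.3522
H(X) = 1.2244 bits


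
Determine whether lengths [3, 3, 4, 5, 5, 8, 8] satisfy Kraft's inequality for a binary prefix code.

Kraft inequality: Σ 2^(-l_i) ≤ 1 for prefix-free code
Calculating: 2^(-3) + 2^(-3) + 2^(-4) + 2^(-5) + 2^(-5) + 2^(-8) + 2^(-8)
= 0.125 + 0.125 + 0.0625 + 0.03125 + 0.03125 + 0.00390625 + 0.00390625
= 0.3828
Since 0.3828 ≤ 1, prefix-free code exists


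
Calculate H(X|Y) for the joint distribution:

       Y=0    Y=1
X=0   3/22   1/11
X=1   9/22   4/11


H(X|Y) = Σ_y p(y) H(X|Y=y)
  p(Y=0) = 6/11, H(X|Y=0) = 0.8113
  p(Y=1) = 5/11, H(X|Y=1) = 0.7219
H(X|Y) = 0.5455×0.8113 + 0.4545×0.7219 = 0.7707 bits


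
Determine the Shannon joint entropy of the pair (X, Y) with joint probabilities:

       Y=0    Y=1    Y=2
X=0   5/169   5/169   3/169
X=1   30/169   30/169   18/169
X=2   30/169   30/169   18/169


H(X,Y) = -Σ p(x,y) log₂ p(x,y)
  p(0,0)=5/169: -0.0296 × log₂(0.0296) = 0.1503
  p(0,1)=5/169: -0.0296 × log₂(0.0296) = 0.1503
  p(0,2)=3/169: -0.0178 × log₂(0.0178) = 0.1032
  p(1,0)=30/169: -0.1775 × log₂(0.1775) = 0.4427
  p(1,1)=30/169: -0.1775 × log₂(0.1775) = 0.4427
  p(1,2)=18/169: -0.1065 × log₂(0.1065) = 0.3441
  p(2,0)=30/169: -0.1775 × log₂(0.1775) = 0.4427
  p(2,1)=30/169: -0.1775 × log₂(0.1775) = 0.4427
  p(2,2)=18/169: -0.1065 × log₂(0.1065) = 0.3441
H(X,Y) = 2.8629 bits


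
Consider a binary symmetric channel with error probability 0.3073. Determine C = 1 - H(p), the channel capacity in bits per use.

For BSC with error probability p:
C = 1 - H(p) where H(p) is binary entropy
H(0.3073) = -0.3073 × log₂(0.3073) - 0.6927 × log₂(0.6927)
H(p) = 0.8900
C = 1 - 0.8900 = 0.1100 bits/use


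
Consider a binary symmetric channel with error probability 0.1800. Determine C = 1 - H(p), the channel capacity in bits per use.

For BSC with error probability p:
C = 1 - H(p) where H(p) is binary entropy
H(0.1800) = -0.1800 × log₂(0.1800) - 0.8200 × log₂(0.8200)
H(p) = 0.6801
C = 1 - 0.6801 = 0.3199 bits/use


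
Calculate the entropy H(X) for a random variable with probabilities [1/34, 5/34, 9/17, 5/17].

H(X) = -Σ p(x) log₂ p(x)
  -1/34 × log₂(1/34) = 0.1496
  -5/34 × log₂(5/34) = 0.4067
  -9/17 × log₂(9/17) = 0.4858
  -5/17 × log₂(5/17) = 0.5193
H(X) = 1.5614 bits


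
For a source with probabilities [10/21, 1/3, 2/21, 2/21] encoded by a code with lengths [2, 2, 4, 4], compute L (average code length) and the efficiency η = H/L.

Average length L = Σ p_i × l_i = 2.3810 bits
Entropy H = 1.6842 bits
Efficiency η = H/L × 100% = 70.74%


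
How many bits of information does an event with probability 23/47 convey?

Information content I(x) = -log₂(p(x))
I = -log₂(23/47) = -log₂(0.4894)
I = 1.0310 bits


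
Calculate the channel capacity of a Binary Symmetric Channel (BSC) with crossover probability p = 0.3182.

For BSC with error probability p:
C = 1 - H(p) where H(p) is binary entropy
H(0.3182) = -0.3182 × log₂(0.3182) - 0.6818 × log₂(0.6818)
H(p) = 0.9024
C = 1 - 0.9024 = 0.0976 bits/use


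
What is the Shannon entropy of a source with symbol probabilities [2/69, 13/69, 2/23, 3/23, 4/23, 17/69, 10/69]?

H(X) = -Σ p(x) log₂ p(x)
  -2/69 × log₂(2/69) = 0.1481
  -13/69 × log₂(13/69) = 0.4537
  -2/23 × log₂(2/23) = 0.3064
  -3/23 × log₂(3/23) = 0.3833
  -4/23 × log₂(4/23) = 0.4389
  -17/69 × log₂(17/69) = 0.4979
  -10/69 × log₂(10/69) = 0.4039
H(X) = 2.6321 bits


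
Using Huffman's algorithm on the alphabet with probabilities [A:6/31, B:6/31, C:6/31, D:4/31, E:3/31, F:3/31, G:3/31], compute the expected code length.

Huffman tree construction:
Combine smallest probabilities repeatedly
Resulting codes:
  A: 110 (length 3)
  B: 111 (length 3)
  C: 00 (length 2)
  D: 101 (length 3)
  E: 010 (length 3)
  F: 011 (length 3)
  G: 100 (length 3)
Average length = Σ p(s) × length(s) = 2.8065 bits


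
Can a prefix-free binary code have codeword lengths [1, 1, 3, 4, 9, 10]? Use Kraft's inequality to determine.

Kraft inequality: Σ 2^(-l_i) ≤ 1 for prefix-free code
Calculating: 2^(-1) + 2^(-1) + 2^(-3) + 2^(-4) + 2^(-9) + 2^(-10)
= 0.5 + 0.5 + 0.125 + 0.0625 + 0.001953125 + 0.0009765625
= 1.1904
Since 1.1904 > 1, prefix-free code does not exist


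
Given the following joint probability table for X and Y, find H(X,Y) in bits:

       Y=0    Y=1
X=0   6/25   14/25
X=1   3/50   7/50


H(X,Y) = -Σ p(x,y) log₂ p(x,y)
  p(0,0)=6/25: -0.2400 × log₂(0.2400) = 0.4941
  p(0,1)=14/25: -0.5600 × log₂(0.5600) = 0.4684
  p(1,0)=3/50: -0.0600 × log₂(0.0600) = 0.2435
  p(1,1)=7/50: -0.1400 × log₂(0.1400) = 0.3971
H(X,Y) = 1.6032 bits


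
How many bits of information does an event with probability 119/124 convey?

Information content I(x) = -log₂(p(x))
I = -log₂(119/124) = -log₂(0.9597)
I = 0.0594 bits


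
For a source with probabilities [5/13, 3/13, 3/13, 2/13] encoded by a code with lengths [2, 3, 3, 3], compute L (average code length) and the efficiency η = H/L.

Average length L = Σ p_i × l_i = 2.6154 bits
Entropy H = 1.9220 bits
Efficiency η = H/L × 100% = 73.49%


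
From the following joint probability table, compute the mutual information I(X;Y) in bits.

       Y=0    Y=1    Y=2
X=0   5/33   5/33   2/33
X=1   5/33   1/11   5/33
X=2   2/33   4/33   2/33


H(X) = 1.5557, H(Y) = 1.5726, H(X,Y) = 3.0688
I(X;Y) = H(X) + H(Y) - H(X,Y) = 0.0595 bits


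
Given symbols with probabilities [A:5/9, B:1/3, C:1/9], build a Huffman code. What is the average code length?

Huffman tree construction:
Combine smallest probabilities repeatedly
Resulting codes:
  A: 1 (length 1)
  B: 01 (length 2)
  C: 00 (length 2)
Average length = Σ p(s) × length(s) = 1.4444 bits


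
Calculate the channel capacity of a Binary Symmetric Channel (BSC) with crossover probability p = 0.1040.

For BSC with error probability p:
C = 1 - H(p) where H(p) is binary entropy
H(0.1040) = -0.1040 × log₂(0.1040) - 0.8960 × log₂(0.8960)
H(p) = 0.4815
C = 1 - 0.4815 = 0.5185 bits/use


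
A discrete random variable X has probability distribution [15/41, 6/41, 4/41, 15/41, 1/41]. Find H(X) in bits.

H(X) = -Σ p(x) log₂ p(x)
  -15/41 × log₂(15/41) = 0.5307
  -6/41 × log₂(6/41) = 0.4057
  -4/41 × log₂(4/41) = 0.3276
  -15/41 × log₂(15/41) = 0.5307
  -1/41 × log₂(1/41) = 0.1307
H(X) = 1.9254 bits


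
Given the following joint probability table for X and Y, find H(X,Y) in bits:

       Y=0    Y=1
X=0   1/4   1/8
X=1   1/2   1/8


H(X,Y) = -Σ p(x,y) log₂ p(x,y)
  p(0,0)=1/4: -0.2500 × log₂(0.2500) = 0.5000
  p(0,1)=1/8: -0.1250 × log₂(0.1250) = 0.3750
  p(1,0)=1/2: -0.5000 × log₂(0.5000) = 0.5000
  p(1,1)=1/8: -0.1250 × log₂(0.1250) = 0.3750
H(X,Y) = 1.7500 bits


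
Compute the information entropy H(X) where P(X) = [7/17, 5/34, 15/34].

H(X) = -Σ p(x) log₂ p(x)
  -7/17 × log₂(7/17) = 0.5271
  -5/34 × log₂(5/34) = 0.4067
  -15/34 × log₂(15/34) = 0.5208
H(X) = 1.4546 bits


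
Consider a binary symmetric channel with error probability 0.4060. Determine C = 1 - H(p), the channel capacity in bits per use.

For BSC with error probability p:
C = 1 - H(p) where H(p) is binary entropy
H(0.4060) = -0.4060 × log₂(0.4060) - 0.5940 × log₂(0.5940)
H(p) = 0.9744
C = 1 - 0.9744 = 0.0256 bits/use


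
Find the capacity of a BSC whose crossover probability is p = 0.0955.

For BSC with error probability p:
C = 1 - H(p) where H(p) is binary entropy
H(0.0955) = -0.0955 × log₂(0.0955) - 0.9045 × log₂(0.9045)
H(p) = 0.4546
C = 1 - 0.4546 = 0.5454 bits/use


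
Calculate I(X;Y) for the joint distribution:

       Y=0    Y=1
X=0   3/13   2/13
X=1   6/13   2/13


H(X) = 0.9612, H(Y) = 0.8905, H(X,Y) = 1.8339
I(X;Y) = H(X) + H(Y) - H(X,Y) = 0.0178 bits


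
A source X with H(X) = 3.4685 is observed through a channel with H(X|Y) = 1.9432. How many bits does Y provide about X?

I(X;Y) = H(X) - H(X|Y)
I(X;Y) = 3.4685 - 1.9432 = 1.5253 bits


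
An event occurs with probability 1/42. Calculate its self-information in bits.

Information content I(x) = -log₂(p(x))
I = -log₂(1/42) = -log₂(0.0238)
I = 5.3923 bits


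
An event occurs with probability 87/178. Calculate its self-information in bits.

Information content I(x) = -log₂(p(x))
I = -log₂(87/178) = -log₂(0.4888)
I = 1.0328 bits


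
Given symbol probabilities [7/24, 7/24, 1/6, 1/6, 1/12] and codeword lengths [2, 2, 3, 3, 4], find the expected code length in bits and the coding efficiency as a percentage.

Average length L = Σ p_i × l_i = 2.5000 bits
Entropy H = 2.1973 bits
Efficiency η = H/L × 100% = 87.89%


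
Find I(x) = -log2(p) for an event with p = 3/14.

Information content I(x) = -log₂(p(x))
I = -log₂(3/14) = -log₂(0.2143)
I = 2.2224 bits


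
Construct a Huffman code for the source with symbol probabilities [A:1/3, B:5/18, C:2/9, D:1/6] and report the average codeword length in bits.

Huffman tree construction:
Combine smallest probabilities repeatedly
Resulting codes:
  A: 11 (length 2)
  B: 10 (length 2)
  C: 01 (length 2)
  D: 00 (length 2)
Average length = Σ p(s) × length(s) = 2.0000 bits


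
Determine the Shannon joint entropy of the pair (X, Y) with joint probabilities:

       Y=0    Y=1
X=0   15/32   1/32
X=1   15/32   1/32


H(X,Y) = -Σ p(x,y) log₂ p(x,y)
  p(0,0)=15/32: -0.4688 × log₂(0.4688) = 0.5124
  p(0,1)=1/32: -0.0312 × log₂(0.0312) = 0.1562
  p(1,0)=15/32: -0.4688 × log₂(0.4688) = 0.5124
  p(1,1)=1/32: -0.0312 × log₂(0.0312) = 0.1562
H(X,Y) = 1.3373 bits


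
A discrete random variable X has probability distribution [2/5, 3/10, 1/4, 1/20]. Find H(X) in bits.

H(X) = -Σ p(x) log₂ p(x)
  -2/5 × log₂(2/5) = 0.5288
  -3/10 × log₂(3/10) = 0.5211
  -1/4 × log₂(1/4) = 0.5000
  -1/20 × log₂(1/20) = 0.2161
H(X) = 1.7660 bits


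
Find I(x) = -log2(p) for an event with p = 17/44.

Information content I(x) = -log₂(p(x))
I = -log₂(17/44) = -log₂(0.3864)
I = 1.3720 bits


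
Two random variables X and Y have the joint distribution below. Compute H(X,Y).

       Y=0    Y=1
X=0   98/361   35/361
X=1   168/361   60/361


H(X,Y) = -Σ p(x,y) log₂ p(x,y)
  p(0,0)=98/361: -0.2715 × log₂(0.2715) = 0.5107
  p(0,1)=35/361: -0.0970 × log₂(0.0970) = 0.3264
  p(1,0)=168/361: -0.4654 × log₂(0.4654) = 0.5136
  p(1,1)=60/361: -0.1662 × log₂(0.1662) = 0.4303
H(X,Y) = 1.7809 bits


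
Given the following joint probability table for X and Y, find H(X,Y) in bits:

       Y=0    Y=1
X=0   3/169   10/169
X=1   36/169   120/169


H(X,Y) = -Σ p(x,y) log₂ p(x,y)
  p(0,0)=3/169: -0.0178 × log₂(0.0178) = 0.1032
  p(0,1)=10/169: -0.0592 × log₂(0.0592) = 0.2414
  p(1,0)=36/169: -0.2130 × log₂(0.2130) = 0.4752
  p(1,1)=120/169: -0.7101 × log₂(0.7101) = 0.3508
H(X,Y) = 1.1706 bits


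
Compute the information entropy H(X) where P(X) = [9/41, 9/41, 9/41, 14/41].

H(X) = -Σ p(x) log₂ p(x)
  -9/41 × log₂(9/41) = 0.4802
  -9/41 × log₂(9/41) = 0.4802
  -9/41 × log₂(9/41) = 0.4802
  -14/41 × log₂(14/41) = 0.5293
H(X) = 1.9700 bits


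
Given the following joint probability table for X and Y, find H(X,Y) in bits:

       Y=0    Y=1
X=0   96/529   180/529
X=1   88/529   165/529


H(X,Y) = -Σ p(x,y) log₂ p(x,y)
  p(0,0)=96/529: -0.1815 × log₂(0.1815) = 0.4468
  p(0,1)=180/529: -0.3403 × log₂(0.3403) = 0.5292
  p(1,0)=88/529: -0.1664 × log₂(0.1664) = 0.4305
  p(1,1)=165/529: -0.3119 × log₂(0.3119) = 0.5243
H(X,Y) = 1.9307 bits


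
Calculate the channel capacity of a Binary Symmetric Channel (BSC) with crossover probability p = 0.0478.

For BSC with error probability p:
C = 1 - H(p) where H(p) is binary entropy
H(0.0478) = -0.0478 × log₂(0.0478) - 0.9522 × log₂(0.9522)
H(p) = 0.2770
C = 1 - 0.2770 = 0.7230 bits/use


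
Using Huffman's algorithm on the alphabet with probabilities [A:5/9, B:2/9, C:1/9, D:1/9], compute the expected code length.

Huffman tree construction:
Combine smallest probabilities repeatedly
Resulting codes:
  A: 1 (length 1)
  B: 00 (length 2)
  C: 010 (length 3)
  D: 011 (length 3)
Average length = Σ p(s) × length(s) = 1.6667 bits


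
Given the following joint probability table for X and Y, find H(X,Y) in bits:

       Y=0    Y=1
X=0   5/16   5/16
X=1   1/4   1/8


H(X,Y) = -Σ p(x,y) log₂ p(x,y)
  p(0,0)=5/16: -0.3125 × log₂(0.3125) = 0.5244
  p(0,1)=5/16: -0.3125 × log₂(0.3125) = 0.5244
  p(1,0)=1/4: -0.2500 × log₂(0.2500) = 0.5000
  p(1,1)=1/8: -0.1250 × log₂(0.1250) = 0.3750
H(X,Y) = 1.9238 bits


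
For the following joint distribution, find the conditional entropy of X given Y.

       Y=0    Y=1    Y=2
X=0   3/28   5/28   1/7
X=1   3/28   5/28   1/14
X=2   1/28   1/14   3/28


H(X|Y) = Σ_y p(y) H(X|Y=y)
  p(Y=0) = 1/4, H(X|Y=0) = 1.4488
  p(Y=1) = 3/7, H(X|Y=1) = 1.4834
  p(Y=2) = 9/28, H(X|Y=2) = 1.5305
H(X|Y) = 0.2500×1.4488 + 0.4286×1.4834 + 0.3214×1.5305 = 1.4899 bits


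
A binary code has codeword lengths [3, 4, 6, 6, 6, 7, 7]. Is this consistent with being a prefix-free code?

Kraft inequality: Σ 2^(-l_i) ≤ 1 for prefix-free code
Calculating: 2^(-3) + 2^(-4) + 2^(-6) + 2^(-6) + 2^(-6) + 2^(-7) + 2^(-7)
= 0.125 + 0.0625 + 0.015625 + 0.015625 + 0.015625 + 0.0078125 + 0.0078125
= 0.2500
Since 0.2500 ≤ 1, prefix-free code exists


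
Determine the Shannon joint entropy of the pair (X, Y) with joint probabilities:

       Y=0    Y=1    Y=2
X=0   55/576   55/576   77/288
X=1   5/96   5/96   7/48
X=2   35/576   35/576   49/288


H(X,Y) = -Σ p(x,y) log₂ p(x,y)
  p(0,0)=55/576: -0.0955 × log₂(0.0955) = 0.3236
  p(0,1)=55/576: -0.0955 × log₂(0.0955) = 0.3236
  p(0,2)=77/288: -0.2674 × log₂(0.2674) = 0.5088
  p(1,0)=5/96: -0.0521 × log₂(0.0521) = 0.2220
  p(1,1)=5/96: -0.0521 × log₂(0.0521) = 0.2220
  p(1,2)=7/48: -0.1458 × log₂(0.1458) = 0.4051
  p(2,0)=35/576: -0.0608 × log₂(0.0608) = 0.2455
  p(2,1)=35/576: -0.0608 × log₂(0.0608) = 0.2455
  p(2,2)=49/288: -0.1701 × log₂(0.1701) = 0.4347
H(X,Y) = 2.9309 bits


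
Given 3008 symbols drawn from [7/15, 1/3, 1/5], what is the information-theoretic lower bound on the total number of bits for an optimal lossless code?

Entropy H = 1.5058 bits/symbol
Minimum bits = H × n = 1.5058 × 3008
= 4529.52 bits


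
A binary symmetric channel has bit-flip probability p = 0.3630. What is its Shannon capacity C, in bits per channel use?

For BSC with error probability p:
C = 1 - H(p) where H(p) is binary entropy
H(0.3630) = -0.3630 × log₂(0.3630) - 0.6370 × log₂(0.6370)
H(p) = 0.9451
C = 1 - 0.9451 = 0.0549 bits/use


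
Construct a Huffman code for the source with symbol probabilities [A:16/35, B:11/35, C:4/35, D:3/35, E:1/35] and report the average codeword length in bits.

Huffman tree construction:
Combine smallest probabilities repeatedly
Resulting codes:
  A: 0 (length 1)
  B: 11 (length 2)
  C: 100 (length 3)
  D: 1011 (length 4)
  E: 1010 (length 4)
Average length = Σ p(s) × length(s) = 1.8857 bits


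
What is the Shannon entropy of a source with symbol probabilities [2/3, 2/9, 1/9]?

H(X) = -Σ p(x) log₂ p(x)
  -2/3 × log₂(2/3) = 0.3900
  -2/9 × log₂(2/9) = 0.4822
  -1/9 × log₂(1/9) = 0.3522
H(X) = 1.2244 bits


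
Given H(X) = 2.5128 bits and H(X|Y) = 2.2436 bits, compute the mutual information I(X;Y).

I(X;Y) = H(X) - H(X|Y)
I(X;Y) = 2.5128 - 2.2436 = 0.2692 bits


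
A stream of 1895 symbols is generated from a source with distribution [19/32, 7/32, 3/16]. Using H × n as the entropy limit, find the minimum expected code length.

Entropy H = 1.3790 bits/symbol
Minimum bits = H × n = 1.3790 × 1895
= 2613.21 bits


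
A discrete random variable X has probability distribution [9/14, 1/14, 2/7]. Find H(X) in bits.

H(X) = -Σ p(x) log₂ p(x)
  -9/14 × log₂(9/14) = 0.4098
  -1/14 × log₂(1/14) = 0.2720
  -2/7 × log₂(2/7) = 0.5164
H(X) = 1.1981 bits


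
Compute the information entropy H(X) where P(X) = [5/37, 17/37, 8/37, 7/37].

H(X) = -Σ p(x) log₂ p(x)
  -5/37 × log₂(5/37) = 0.3902
  -17/37 × log₂(17/37) = 0.5155
  -8/37 × log₂(8/37) = 0.4777
  -7/37 × log₂(7/37) = 0.4545
H(X) = 1.8379 bits


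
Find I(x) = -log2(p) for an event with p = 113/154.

Information content I(x) = -log₂(p(x))
I = -log₂(113/154) = -log₂(0.7338)
I = 0.4466 bits


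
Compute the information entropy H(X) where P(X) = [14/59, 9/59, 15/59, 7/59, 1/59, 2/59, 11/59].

H(X) = -Σ p(x) log₂ p(x)
  -14/59 × log₂(14/59) = 0.4924
  -9/59 × log₂(9/59) = 0.4138
  -15/59 × log₂(15/59) = 0.5023
  -7/59 × log₂(7/59) = 0.3649
  -1/59 × log₂(1/59) = 0.0997
  -2/59 × log₂(2/59) = 0.1655
  -11/59 × log₂(11/59) = 0.4518
H(X) = 2.4904 bits


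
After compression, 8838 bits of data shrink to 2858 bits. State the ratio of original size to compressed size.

Compression ratio = Original / Compressed
= 8838 / 2858 = 3.09:1


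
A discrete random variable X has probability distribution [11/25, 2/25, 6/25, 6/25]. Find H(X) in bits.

H(X) = -Σ p(x) log₂ p(x)
  -11/25 × log₂(11/25) = 0.5211
  -2/25 × log₂(2/25) = 0.2915
  -6/25 × log₂(6/25) = 0.4941
  -6/25 × log₂(6/25) = 0.4941
H(X) = 1.8009 bits


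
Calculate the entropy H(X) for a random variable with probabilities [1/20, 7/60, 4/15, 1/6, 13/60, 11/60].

H(X) = -Σ p(x) log₂ p(x)
  -1/20 × log₂(1/20) = 0.2161
  -7/60 × log₂(7/60) = 0.3616
  -4/15 × log₂(4/15) = 0.5085
  -1/6 × log₂(1/6) = 0.4308
  -13/60 × log₂(13/60) = 0.4781
  -11/60 × log₂(11/60) = 0.4487
H(X) = 2.4438 bits


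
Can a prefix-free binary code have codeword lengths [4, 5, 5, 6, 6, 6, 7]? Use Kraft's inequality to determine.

Kraft inequality: Σ 2^(-l_i) ≤ 1 for prefix-free code
Calculating: 2^(-4) + 2^(-5) + 2^(-5) + 2^(-6) + 2^(-6) + 2^(-6) + 2^(-7)
= 0.0625 + 0.03125 + 0.03125 + 0.015625 + 0.015625 + 0.015625 + 0.0078125
= 0.1797
Since 0.1797 ≤ 1, prefix-free code exists


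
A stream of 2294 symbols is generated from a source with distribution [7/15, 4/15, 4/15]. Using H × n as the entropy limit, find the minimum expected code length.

Entropy H = 1.5301 bits/symbol
Minimum bits = H × n = 1.5301 × 2294
= 3510.11 bits


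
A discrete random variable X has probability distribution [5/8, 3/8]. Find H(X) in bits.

H(X) = -Σ p(x) log₂ p(x)
  -5/8 × log₂(5/8) = 0.4238
  -3/8 × log₂(3/8) = 0.5306
H(X) = 0.9544 bits


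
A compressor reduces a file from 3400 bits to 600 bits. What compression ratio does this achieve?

Compression ratio = Original / Compressed
= 3400 / 600 = 5.67:1


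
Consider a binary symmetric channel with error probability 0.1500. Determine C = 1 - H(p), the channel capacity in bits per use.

For BSC with error probability p:
C = 1 - H(p) where H(p) is binary entropy
H(0.1500) = -0.1500 × log₂(0.1500) - 0.8500 × log₂(0.8500)
H(p) = 0.6098
C = 1 - 0.6098 = 0.3902 bits/use


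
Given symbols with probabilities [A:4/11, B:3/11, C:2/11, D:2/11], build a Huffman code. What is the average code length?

Huffman tree construction:
Combine smallest probabilities repeatedly
Resulting codes:
  A: 11 (length 2)
  B: 10 (length 2)
  C: 00 (length 2)
  D: 01 (length 2)
Average length = Σ p(s) × length(s) = 2.0000 bits


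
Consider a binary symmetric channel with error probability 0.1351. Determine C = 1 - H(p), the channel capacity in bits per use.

For BSC with error probability p:
C = 1 - H(p) where H(p) is binary entropy
H(0.1351) = -0.1351 × log₂(0.1351) - 0.8649 × log₂(0.8649)
H(p) = 0.5713
C = 1 - 0.5713 = 0.4287 bits/use


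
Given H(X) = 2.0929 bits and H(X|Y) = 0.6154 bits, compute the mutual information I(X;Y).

I(X;Y) = H(X) - H(X|Y)
I(X;Y) = 2.0929 - 0.6154 = 1.4775 bits


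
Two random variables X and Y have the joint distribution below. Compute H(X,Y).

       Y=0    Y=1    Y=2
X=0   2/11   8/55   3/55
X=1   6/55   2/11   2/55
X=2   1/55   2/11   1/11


H(X,Y) = -Σ p(x,y) log₂ p(x,y)
  p(0,0)=2/11: -0.1818 × log₂(0.1818) = 0.4472
  p(0,1)=8/55: -0.1455 × log₂(0.1455) = 0.4046
  p(0,2)=3/55: -0.0545 × log₂(0.0545) = 0.2289
  p(1,0)=6/55: -0.1091 × log₂(0.1091) = 0.3487
  p(1,1)=2/11: -0.1818 × log₂(0.1818) = 0.4472
  p(1,2)=2/55: -0.0364 × log₂(0.0364) = 0.1739
  p(2,0)=1/55: -0.0182 × log₂(0.0182) = 0.1051
  p(2,1)=2/11: -0.1818 × log₂(0.1818) = 0.4472
  p(2,2)=1/11: -0.0909 × log₂(0.0909) = 0.3145
H(X,Y) = 2.9171 bits


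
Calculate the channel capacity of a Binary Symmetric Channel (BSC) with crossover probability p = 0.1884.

For BSC with error probability p:
C = 1 - H(p) where H(p) is binary entropy
H(0.1884) = -0.1884 × log₂(0.1884) - 0.8116 × log₂(0.8116)
H(p) = 0.6981
C = 1 - 0.6981 = 0.3019 bits/use


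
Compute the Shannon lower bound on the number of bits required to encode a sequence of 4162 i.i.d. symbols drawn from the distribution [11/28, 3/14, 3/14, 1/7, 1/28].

Entropy H = 2.0547 bits/symbol
Minimum bits = H × n = 2.0547 × 4162
= 8551.82 bits


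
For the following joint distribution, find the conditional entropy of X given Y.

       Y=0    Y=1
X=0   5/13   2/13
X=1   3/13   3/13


H(X|Y) = Σ_y p(y) H(X|Y=y)
  p(Y=0) = 8/13, H(X|Y=0) = 0.9544
  p(Y=1) = 5/13, H(X|Y=1) = 0.9710
H(X|Y) = 0.6154×0.9544 + 0.3846×0.9710 = 0.9608 bits


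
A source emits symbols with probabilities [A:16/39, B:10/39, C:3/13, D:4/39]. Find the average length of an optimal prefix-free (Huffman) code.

Huffman tree construction:
Combine smallest probabilities repeatedly
Resulting codes:
  A: 0 (length 1)
  B: 10 (length 2)
  C: 111 (length 3)
  D: 110 (length 3)
Average length = Σ p(s) × length(s) = 1.9231 bits


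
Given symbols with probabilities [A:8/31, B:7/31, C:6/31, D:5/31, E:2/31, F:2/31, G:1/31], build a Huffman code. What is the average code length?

Huffman tree construction:
Combine smallest probabilities repeatedly
Resulting codes:
  A: 10 (length 2)
  B: 01 (length 2)
  C: 00 (length 2)
  D: 110 (length 3)
  E: 11111 (length 5)
  F: 1110 (length 4)
  G: 11110 (length 5)
Average length = Σ p(s) × length(s) = 2.5806 bits


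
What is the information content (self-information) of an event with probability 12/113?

Information content I(x) = -log₂(p(x))
I = -log₂(12/113) = -log₂(0.1062)
I = 3.2352 bits


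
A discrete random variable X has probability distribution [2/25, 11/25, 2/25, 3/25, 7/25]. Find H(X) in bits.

H(X) = -Σ p(x) log₂ p(x)
  -2/25 × log₂(2/25) = 0.2915
  -11/25 × log₂(11/25) = 0.5211
  -2/25 × log₂(2/25) = 0.2915
  -3/25 × log₂(3/25) = 0.3671
  -7/25 × log₂(7/25) = 0.5142
H(X) = 1.9855 bits


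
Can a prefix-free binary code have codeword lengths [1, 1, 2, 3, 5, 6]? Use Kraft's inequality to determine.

Kraft inequality: Σ 2^(-l_i) ≤ 1 for prefix-free code
Calculating: 2^(-1) + 2^(-1) + 2^(-2) + 2^(-3) + 2^(-5) + 2^(-6)
= 0.5 + 0.5 + 0.25 + 0.125 + 0.03125 + 0.015625
= 1.4219
Since 1.4219 > 1, prefix-free code does not exist


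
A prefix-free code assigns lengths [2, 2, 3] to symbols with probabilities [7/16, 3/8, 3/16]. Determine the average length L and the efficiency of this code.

Average length L = Σ p_i × l_i = 2.1875 bits
Entropy H = 1.5052 bits
Efficiency η = H/L × 100% = 68.81%


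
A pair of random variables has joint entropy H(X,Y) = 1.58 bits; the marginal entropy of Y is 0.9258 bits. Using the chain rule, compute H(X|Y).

Chain rule: H(X,Y) = H(X|Y) + H(Y)
H(X|Y) = H(X,Y) - H(Y) = 1.58 - 0.9258 = 0.6542 bits


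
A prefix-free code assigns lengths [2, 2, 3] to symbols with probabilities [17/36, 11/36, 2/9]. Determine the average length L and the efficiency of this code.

Average length L = Σ p_i × l_i = 2.2222 bits
Entropy H = 1.5160 bits
Efficiency η = H/L × 100% = 68.22%


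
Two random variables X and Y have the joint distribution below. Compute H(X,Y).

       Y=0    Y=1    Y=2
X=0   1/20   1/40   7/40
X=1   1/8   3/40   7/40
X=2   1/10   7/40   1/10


H(X,Y) = -Σ p(x,y) log₂ p(x,y)
  p(0,0)=1/20: -0.0500 × log₂(0.0500) = 0.2161
  p(0,1)=1/40: -0.0250 × log₂(0.0250) = 0.1330
  p(0,2)=7/40: -0.1750 × log₂(0.1750) = 0.4401
  p(1,0)=1/8: -0.1250 × log₂(0.1250) = 0.3750
  p(1,1)=3/40: -0.0750 × log₂(0.0750) = 0.2803
  p(1,2)=7/40: -0.1750 × log₂(0.1750) = 0.4401
  p(2,0)=1/10: -0.1000 × log₂(0.1000) = 0.3322
  p(2,1)=7/40: -0.1750 × log₂(0.1750) = 0.4401
  p(2,2)=1/10: -0.1000 × log₂(0.1000) = 0.3322
H(X,Y) = 2.9890 bits


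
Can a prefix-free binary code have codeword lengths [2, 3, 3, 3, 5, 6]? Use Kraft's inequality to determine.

Kraft inequality: Σ 2^(-l_i) ≤ 1 for prefix-free code
Calculating: 2^(-2) + 2^(-3) + 2^(-3) + 2^(-3) + 2^(-5) + 2^(-6)
= 0.25 + 0.125 + 0.125 + 0.125 + 0.03125 + 0.015625
= 0.6719
Since 0.6719 ≤ 1, prefix-free code exists


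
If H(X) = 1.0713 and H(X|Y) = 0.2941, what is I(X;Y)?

I(X;Y) = H(X) - H(X|Y)
I(X;Y) = 1.0713 - 0.2941 = 0.7772 bits


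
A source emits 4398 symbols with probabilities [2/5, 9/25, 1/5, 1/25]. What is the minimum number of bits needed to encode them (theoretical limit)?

Entropy H = 1.7095 bits/symbol
Minimum bits = H × n = 1.7095 × 4398
= 7518.50 bits


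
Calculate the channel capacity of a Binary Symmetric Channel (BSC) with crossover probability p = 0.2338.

For BSC with error probability p:
C = 1 - H(p) where H(p) is binary entropy
H(0.2338) = -0.2338 × log₂(0.2338) - 0.7662 × log₂(0.7662)
H(p) = 0.7846
C = 1 - 0.7846 = 0.2154 bits/use


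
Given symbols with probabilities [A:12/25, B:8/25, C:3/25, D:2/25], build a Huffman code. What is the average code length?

Huffman tree construction:
Combine smallest probabilities repeatedly
Resulting codes:
  A: 0 (length 1)
  B: 11 (length 2)
  C: 101 (length 3)
  D: 100 (length 3)
Average length = Σ p(s) × length(s) = 1.7200 bits


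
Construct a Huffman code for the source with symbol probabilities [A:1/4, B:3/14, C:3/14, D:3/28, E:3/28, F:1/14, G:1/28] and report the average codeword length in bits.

Huffman tree construction:
Combine smallest probabilities repeatedly
Resulting codes:
  A: 10 (length 2)
  B: 111 (length 3)
  C: 00 (length 2)
  D: 010 (length 3)
  E: 011 (length 3)
  F: 1101 (length 4)
  G: 1100 (length 4)
Average length = Σ p(s) × length(s) = 2.6429 bits


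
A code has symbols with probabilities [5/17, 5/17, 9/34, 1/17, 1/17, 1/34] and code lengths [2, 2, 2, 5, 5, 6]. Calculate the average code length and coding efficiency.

Average length L = Σ p_i × l_i = 2.4706 bits
Entropy H = 2.1766 bits
Efficiency η = H/L × 100% = 88.10%


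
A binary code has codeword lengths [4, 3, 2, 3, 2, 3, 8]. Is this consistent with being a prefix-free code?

Kraft inequality: Σ 2^(-l_i) ≤ 1 for prefix-free code
Calculating: 2^(-4) + 2^(-3) + 2^(-2) + 2^(-3) + 2^(-2) + 2^(-3) + 2^(-8)
= 0.0625 + 0.125 + 0.25 + 0.125 + 0.25 + 0.125 + 0.00390625
= 0.9414
Since 0.9414 ≤ 1, prefix-free code exists


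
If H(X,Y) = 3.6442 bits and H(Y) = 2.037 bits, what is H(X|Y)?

Chain rule: H(X,Y) = H(X|Y) + H(Y)
H(X|Y) = H(X,Y) - H(Y) = 3.6442 - 2.037 = 1.6072 bits


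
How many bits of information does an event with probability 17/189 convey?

Information content I(x) = -log₂(p(x))
I = -log₂(17/189) = -log₂(0.0899)
I = 3.4748 bits


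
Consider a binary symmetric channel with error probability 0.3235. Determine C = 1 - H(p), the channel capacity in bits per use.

For BSC with error probability p:
C = 1 - H(p) where H(p) is binary entropy
H(0.3235) = -0.3235 × log₂(0.3235) - 0.6765 × log₂(0.6765)
H(p) = 0.9081
C = 1 - 0.9081 = 0.0919 bits/use


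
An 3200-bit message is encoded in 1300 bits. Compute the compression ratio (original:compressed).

Compression ratio = Original / Compressed
= 3200 / 1300 = 2.46:1


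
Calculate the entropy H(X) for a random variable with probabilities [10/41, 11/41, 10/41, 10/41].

H(X) = -Σ p(x) log₂ p(x)
  -10/41 × log₂(10/41) = 0.4965
  -11/41 × log₂(11/41) = 0.5093
  -10/41 × log₂(10/41) = 0.4965
  -10/41 × log₂(10/41) = 0.4965
H(X) = 1.9987 bits


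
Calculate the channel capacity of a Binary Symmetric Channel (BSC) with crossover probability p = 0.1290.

For BSC with error probability p:
C = 1 - H(p) where H(p) is binary entropy
H(0.1290) = -0.1290 × log₂(0.1290) - 0.8710 × log₂(0.8710)
H(p) = 0.5547
C = 1 - 0.5547 = 0.4453 bits/use


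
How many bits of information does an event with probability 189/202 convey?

Information content I(x) = -log₂(p(x))
I = -log₂(189/202) = -log₂(0.9356)
I = 0.0960 bits


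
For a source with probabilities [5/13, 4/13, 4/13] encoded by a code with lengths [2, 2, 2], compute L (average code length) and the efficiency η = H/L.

Average length L = Σ p_i × l_i = 2.0000 bits
Entropy H = 1.5766 bits
Efficiency η = H/L × 100% = 78.83%


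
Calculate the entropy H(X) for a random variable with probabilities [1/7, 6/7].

H(X) = -Σ p(x) log₂ p(x)
  -1/7 × log₂(1/7) = 0.4011
  -6/7 × log₂(6/7) = 0.1906
H(X) = 0.5917 bits


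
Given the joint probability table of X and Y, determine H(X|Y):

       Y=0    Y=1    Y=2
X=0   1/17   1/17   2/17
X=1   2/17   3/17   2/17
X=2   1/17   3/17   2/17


H(X|Y) = Σ_y p(y) H(X|Y=y)
  p(Y=0) = 4/17, H(X|Y=0) = 1.5000
  p(Y=1) = 7/17, H(X|Y=1) = 1.4488
  p(Y=2) = 6/17, H(X|Y=2) = 1.5850
H(X|Y) = 0.2353×1.5000 + 0.4118×1.4488 + 0.3529×1.5850 = 1.5089 bits


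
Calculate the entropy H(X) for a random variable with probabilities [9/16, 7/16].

H(X) = -Σ p(x) log₂ p(x)
  -9/16 × log₂(9/16) = 0.4669
  -7/16 × log₂(7/16) = 0.5218
H(X) = 0.9887 bits


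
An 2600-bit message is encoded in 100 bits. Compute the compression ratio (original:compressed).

Compression ratio = Original / Compressed
= 2600 / 100 = 26.00:1


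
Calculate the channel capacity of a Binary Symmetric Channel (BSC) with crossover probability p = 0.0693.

For BSC with error probability p:
C = 1 - H(p) where H(p) is binary entropy
H(0.0693) = -0.0693 × log₂(0.0693) - 0.9307 × log₂(0.9307)
H(p) = 0.3633
C = 1 - 0.3633 = 0.6367 bits/use


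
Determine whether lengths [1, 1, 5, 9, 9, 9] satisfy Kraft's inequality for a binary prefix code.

Kraft inequality: Σ 2^(-l_i) ≤ 1 for prefix-free code
Calculating: 2^(-1) + 2^(-1) + 2^(-5) + 2^(-9) + 2^(-9) + 2^(-9)
= 0.5 + 0.5 + 0.03125 + 0.001953125 + 0.001953125 + 0.001953125
= 1.0371
Since 1.0371 > 1, prefix-free code does not exist


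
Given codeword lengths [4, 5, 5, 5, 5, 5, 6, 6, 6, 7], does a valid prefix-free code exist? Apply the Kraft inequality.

Kraft inequality: Σ 2^(-l_i) ≤ 1 for prefix-free code
Calculating: 2^(-4) + 2^(-5) + 2^(-5) + 2^(-5) + 2^(-5) + 2^(-5) + 2^(-6) + 2^(-6) + 2^(-6) + 2^(-7)
= 0.0625 + 0.03125 + 0.03125 + 0.03125 + 0.03125 + 0.03125 + 0.015625 + 0.015625 + 0.015625 + 0.0078125
= 0.2734
Since 0.2734 ≤ 1, prefix-free code exists


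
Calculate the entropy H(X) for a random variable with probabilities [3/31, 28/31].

H(X) = -Σ p(x) log₂ p(x)
  -3/31 × log₂(3/31) = 0.3261
  -28/31 × log₂(28/31) = 0.1326
H(X) = 0.4587 bits


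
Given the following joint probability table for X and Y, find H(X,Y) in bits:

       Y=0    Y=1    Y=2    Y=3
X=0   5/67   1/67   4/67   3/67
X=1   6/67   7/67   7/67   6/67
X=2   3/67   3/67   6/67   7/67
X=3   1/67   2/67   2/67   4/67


H(X,Y) = -Σ p(x,y) log₂ p(x,y)
  p(0,0)=5/67: -0.0746 × log₂(0.0746) = 0.2794
  p(0,1)=1/67: -0.0149 × log₂(0.0149) = 0.0905
  p(0,2)=4/67: -0.0597 × log₂(0.0597) = 0.2428
  p(0,3)=3/67: -0.0448 × log₂(0.0448) = 0.2006
  p(1,0)=6/67: -0.0896 × log₂(0.0896) = 0.3117
  p(1,1)=7/67: -0.1045 × log₂(0.1045) = 0.3405
  p(1,2)=7/67: -0.1045 × log₂(0.1045) = 0.3405
  p(1,3)=6/67: -0.0896 × log₂(0.0896) = 0.3117
  p(2,0)=3/67: -0.0448 × log₂(0.0448) = 0.2006
  p(2,1)=3/67: -0.0448 × log₂(0.0448) = 0.2006
  p(2,2)=6/67: -0.0896 × log₂(0.0896) = 0.3117
  p(2,3)=7/67: -0.1045 × log₂(0.1045) = 0.3405
  p(3,0)=1/67: -0.0149 × log₂(0.0149) = 0.0905
  p(3,1)=2/67: -0.0299 × log₂(0.0299) = 0.1512
  p(3,2)=2/67: -0.0299 × log₂(0.0299) = 0.1512
  p(3,3)=4/67: -0.0597 × log₂(0.0597) = 0.2428
H(X,Y) = 3.8070 bits


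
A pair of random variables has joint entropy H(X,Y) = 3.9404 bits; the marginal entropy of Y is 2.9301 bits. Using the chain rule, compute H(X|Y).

Chain rule: H(X,Y) = H(X|Y) + H(Y)
H(X|Y) = H(X,Y) - H(Y) = 3.9404 - 2.9301 = 1.0103 bits


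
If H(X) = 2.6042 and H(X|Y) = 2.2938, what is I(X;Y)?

I(X;Y) = H(X) - H(X|Y)
I(X;Y) = 2.6042 - 2.2938 = 0.3104 bits


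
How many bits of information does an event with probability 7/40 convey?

Information content I(x) = -log₂(p(x))
I = -log₂(7/40) = -log₂(0.1750)
I = 2.5146 bits


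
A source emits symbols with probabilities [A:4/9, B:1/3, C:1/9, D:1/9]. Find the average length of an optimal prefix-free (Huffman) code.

Huffman tree construction:
Combine smallest probabilities repeatedly
Resulting codes:
  A: 0 (length 1)
  B: 11 (length 2)
  C: 100 (length 3)
  D: 101 (length 3)
Average length = Σ p(s) × length(s) = 1.7778 bits


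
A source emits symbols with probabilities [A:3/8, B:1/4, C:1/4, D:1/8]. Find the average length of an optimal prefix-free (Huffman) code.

Huffman tree construction:
Combine smallest probabilities repeatedly
Resulting codes:
  A: 11 (length 2)
  B: 01 (length 2)
  C: 10 (length 2)
  D: 00 (length 2)
Average length = Σ p(s) × length(s) = 2.0000 bits


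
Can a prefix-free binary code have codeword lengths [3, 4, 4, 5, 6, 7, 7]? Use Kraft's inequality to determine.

Kraft inequality: Σ 2^(-l_i) ≤ 1 for prefix-free code
Calculating: 2^(-3) + 2^(-4) + 2^(-4) + 2^(-5) + 2^(-6) + 2^(-7) + 2^(-7)
= 0.125 + 0.0625 + 0.0625 + 0.03125 + 0.015625 + 0.0078125 + 0.0078125
= 0.3125
Since 0.3125 ≤ 1, prefix-free code exists


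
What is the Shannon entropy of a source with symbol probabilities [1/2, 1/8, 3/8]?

H(X) = -Σ p(x) log₂ p(x)
  -1/2 × log₂(1/2) = 0.5000
  -1/8 × log₂(1/8) = 0.3750
  -3/8 × log₂(3/8) = 0.5306
H(X) = 1.4056 bits
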